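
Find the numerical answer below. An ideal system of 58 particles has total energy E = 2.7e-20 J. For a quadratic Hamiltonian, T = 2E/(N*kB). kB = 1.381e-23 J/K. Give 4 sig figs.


Step 1: Numerator = 2*E = 2*2.7e-20 = 5.4e-20 J
Step 2: Denominator = N*kB = 58*1.381e-23 = 8.01e-22
Step 3: T = 5.4e-20 / 8.01e-22 = 67.42 K

67.42


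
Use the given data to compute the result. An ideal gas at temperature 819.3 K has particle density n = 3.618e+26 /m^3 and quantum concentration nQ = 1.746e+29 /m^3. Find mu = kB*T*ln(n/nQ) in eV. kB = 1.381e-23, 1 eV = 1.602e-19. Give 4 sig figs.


Step 1: n/nQ = 3.618e+26/1.746e+29 = 0.002072
Step 2: ln(n/nQ) = -6.179
Step 3: mu = kB*T*ln(n/nQ) = 1.131e-20*-6.179 = -6.991e-20 J
Step 4: Convert to eV: -6.991e-20/1.602e-19 = -0.4364 eV

-0.4364


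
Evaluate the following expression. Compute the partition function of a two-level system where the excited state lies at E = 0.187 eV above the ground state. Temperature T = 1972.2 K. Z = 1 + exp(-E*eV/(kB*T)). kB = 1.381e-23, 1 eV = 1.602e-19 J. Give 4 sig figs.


Step 1: Compute beta*E = E*eV/(kB*T) = 0.187*1.602e-19/(1.381e-23*1972.2) = 1.1
Step 2: exp(-beta*E) = exp(-1.1) = 0.3329
Step 3: Z = 1 + 0.3329 = 1.333

1.333


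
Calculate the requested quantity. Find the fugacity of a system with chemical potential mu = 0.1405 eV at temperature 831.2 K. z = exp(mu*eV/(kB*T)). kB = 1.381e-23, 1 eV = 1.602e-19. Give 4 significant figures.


Step 1: Convert mu to Joules: 0.1405*1.602e-19 = 2.251e-20 J
Step 2: kB*T = 1.381e-23*831.2 = 1.148e-20 J
Step 3: mu/(kB*T) = 1.961
Step 4: z = exp(1.961) = 7.105

7.105


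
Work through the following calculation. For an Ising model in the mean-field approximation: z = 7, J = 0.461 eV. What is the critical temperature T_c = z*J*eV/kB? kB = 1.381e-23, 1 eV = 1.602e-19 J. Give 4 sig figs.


Step 1: z*J = 7*0.461 = 3.227 eV
Step 2: Convert to Joules: 3.227*1.602e-19 = 5.17e-19 J
Step 3: T_c = 5.17e-19 / 1.381e-23 = 3.743e+04 K

3.743e+04


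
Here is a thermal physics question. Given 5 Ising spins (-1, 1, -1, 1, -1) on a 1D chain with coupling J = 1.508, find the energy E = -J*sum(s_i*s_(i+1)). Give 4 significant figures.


Step 1: Nearest-neighbor products: -1, -1, -1, -1
Step 2: Sum of products = -4
Step 3: E = -1.508 * -4 = 6.032

6.032


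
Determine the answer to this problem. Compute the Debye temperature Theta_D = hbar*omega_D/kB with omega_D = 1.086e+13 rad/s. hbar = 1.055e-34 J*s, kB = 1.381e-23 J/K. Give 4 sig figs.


Step 1: hbar*omega_D = 1.055e-34 * 1.086e+13 = 1.146e-21 J
Step 2: Theta_D = 1.146e-21 / 1.381e-23
Step 3: Theta_D = 82.96 K

82.96


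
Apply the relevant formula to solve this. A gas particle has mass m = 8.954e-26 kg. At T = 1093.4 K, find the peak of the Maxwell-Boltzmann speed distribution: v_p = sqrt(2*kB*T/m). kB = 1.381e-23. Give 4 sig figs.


Step 1: Numerator = 2*kB*T = 2*1.381e-23*1093.4 = 3.02e-20
Step 2: Ratio = 3.02e-20 / 8.954e-26 = 3.373e+05
Step 3: v_p = sqrt(3.373e+05) = 580.8 m/s

580.8


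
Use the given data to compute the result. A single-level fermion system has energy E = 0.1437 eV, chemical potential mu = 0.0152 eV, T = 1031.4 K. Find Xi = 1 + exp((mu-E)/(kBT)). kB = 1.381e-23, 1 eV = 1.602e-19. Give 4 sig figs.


Step 1: (mu - E) = 0.0152 - 0.1437 = -0.1285 eV
Step 2: x = (mu-E)*eV/(kB*T) = -0.1285*1.602e-19/(1.381e-23*1031.4) = -1.445
Step 3: exp(x) = 0.2357
Step 4: Xi = 1 + 0.2357 = 1.236

1.236


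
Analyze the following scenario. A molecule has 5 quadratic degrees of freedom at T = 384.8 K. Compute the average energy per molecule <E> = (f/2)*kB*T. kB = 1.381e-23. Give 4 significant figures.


Step 1: f/2 = 5/2 = 2.5
Step 2: kB*T = 1.381e-23 * 384.8 = 5.314e-21
Step 3: <E> = 2.5 * 5.314e-21 = 1.329e-20 J

1.329e-20


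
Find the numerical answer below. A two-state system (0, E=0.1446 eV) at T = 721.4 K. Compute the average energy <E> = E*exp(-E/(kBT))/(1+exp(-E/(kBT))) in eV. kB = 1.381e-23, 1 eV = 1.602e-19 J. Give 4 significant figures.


Step 1: beta*E = 0.1446*1.602e-19/(1.381e-23*721.4) = 2.325
Step 2: exp(-beta*E) = 0.09776
Step 3: <E> = 0.1446*0.09776/(1+0.09776) = 0.01288 eV

0.01288


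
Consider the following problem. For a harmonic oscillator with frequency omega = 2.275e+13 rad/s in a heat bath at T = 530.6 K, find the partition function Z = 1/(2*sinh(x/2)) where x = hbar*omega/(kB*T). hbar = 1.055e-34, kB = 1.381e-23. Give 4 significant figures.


Step 1: Compute x = hbar*omega/(kB*T) = 1.055e-34*2.275e+13/(1.381e-23*530.6) = 0.3275
Step 2: x/2 = 0.1638
Step 3: sinh(x/2) = 0.1645
Step 4: Z = 1/(2*0.1645) = 3.039

3.039


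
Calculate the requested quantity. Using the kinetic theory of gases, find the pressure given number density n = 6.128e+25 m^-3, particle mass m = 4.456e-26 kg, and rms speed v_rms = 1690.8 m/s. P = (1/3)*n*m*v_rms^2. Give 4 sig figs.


Step 1: v_rms^2 = 1690.8^2 = 2.859e+06
Step 2: n*m = 6.128e+25*4.456e-26 = 2.731
Step 3: P = (1/3)*2.731*2.859e+06 = 2.602e+06 Pa

2.602e+06


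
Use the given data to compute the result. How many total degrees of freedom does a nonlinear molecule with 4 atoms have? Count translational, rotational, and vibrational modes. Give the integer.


Step 1: Translational DOF = 3
Step 2: Rotational DOF (nonlinear) = 3
Step 3: Vibrational DOF = 3*4 - 6 = 6
Step 4: Total = 3 + 3 + 6 = 12

12


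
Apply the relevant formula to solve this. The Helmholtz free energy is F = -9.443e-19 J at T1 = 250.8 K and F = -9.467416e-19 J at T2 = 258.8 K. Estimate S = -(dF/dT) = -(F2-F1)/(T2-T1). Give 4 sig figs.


Step 1: dF = F2 - F1 = -9.467416e-19 - (-9.443e-19) = -2.4416e-21 J
Step 2: dT = T2 - T1 = 258.8 - 250.8 = 8 K
Step 3: S = -dF/dT = -(-2.4416e-21)/8 = 3.052e-22 J/K

3.052e-22


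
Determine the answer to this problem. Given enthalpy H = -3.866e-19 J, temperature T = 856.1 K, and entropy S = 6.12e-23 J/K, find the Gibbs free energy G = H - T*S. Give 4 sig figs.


Step 1: T*S = 856.1 * 6.12e-23 = 5.239e-20 J
Step 2: G = H - T*S = -3.866e-19 - 5.239e-20
Step 3: G = -4.39e-19 J

-4.39e-19


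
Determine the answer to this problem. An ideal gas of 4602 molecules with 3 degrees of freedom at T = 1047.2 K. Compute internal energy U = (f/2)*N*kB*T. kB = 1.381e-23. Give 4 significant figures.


Step 1: f/2 = 3/2 = 1.5
Step 2: N*kB*T = 4602*1.381e-23*1047.2 = 6.655e-17
Step 3: U = 1.5 * 6.655e-17 = 9.983e-17 J

9.983e-17


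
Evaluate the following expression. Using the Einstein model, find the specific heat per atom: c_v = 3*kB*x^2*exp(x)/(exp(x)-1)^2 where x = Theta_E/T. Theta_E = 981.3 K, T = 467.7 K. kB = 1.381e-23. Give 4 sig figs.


Step 1: x = Theta_E/T = 981.3/467.7 = 2.098
Step 2: x^2 = 4.402
Step 3: exp(x) = 8.151
Step 4: c_v = 3*1.381e-23*4.402*8.151/(8.151-1)^2 = 2.907e-23

2.907e-23


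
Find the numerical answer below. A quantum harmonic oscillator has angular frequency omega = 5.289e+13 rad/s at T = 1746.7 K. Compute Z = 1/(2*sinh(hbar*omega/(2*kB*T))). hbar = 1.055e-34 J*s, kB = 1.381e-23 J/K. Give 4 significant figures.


Step 1: Compute x = hbar*omega/(kB*T) = 1.055e-34*5.289e+13/(1.381e-23*1746.7) = 0.2313
Step 2: x/2 = 0.1157
Step 3: sinh(x/2) = 0.1159
Step 4: Z = 1/(2*0.1159) = 4.313

4.313


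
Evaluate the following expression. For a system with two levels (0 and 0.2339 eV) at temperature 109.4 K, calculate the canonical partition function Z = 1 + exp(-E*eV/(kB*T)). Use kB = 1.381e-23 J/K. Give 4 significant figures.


Step 1: Compute beta*E = E*eV/(kB*T) = 0.2339*1.602e-19/(1.381e-23*109.4) = 24.8
Step 2: exp(-beta*E) = exp(-24.8) = 1.693e-11
Step 3: Z = 1 + 1.693e-11 = 1

1


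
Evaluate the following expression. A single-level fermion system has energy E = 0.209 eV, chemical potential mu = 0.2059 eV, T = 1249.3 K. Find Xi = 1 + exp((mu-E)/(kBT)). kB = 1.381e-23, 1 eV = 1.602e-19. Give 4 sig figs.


Step 1: (mu - E) = 0.2059 - 0.209 = -0.0031 eV
Step 2: x = (mu-E)*eV/(kB*T) = -0.0031*1.602e-19/(1.381e-23*1249.3) = -0.02878
Step 3: exp(x) = 0.9716
Step 4: Xi = 1 + 0.9716 = 1.972

1.972


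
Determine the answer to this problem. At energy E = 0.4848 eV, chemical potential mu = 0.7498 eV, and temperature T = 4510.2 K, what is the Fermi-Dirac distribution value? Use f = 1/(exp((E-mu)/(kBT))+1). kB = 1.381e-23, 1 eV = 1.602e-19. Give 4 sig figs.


Step 1: (E - mu) = 0.4848 - 0.7498 = -0.265 eV
Step 2: Convert: (E-mu)*eV = -4.245e-20 J
Step 3: x = (E-mu)*eV/(kB*T) = -0.6816
Step 4: f = 1/(exp(-0.6816)+1) = 0.6641

0.6641


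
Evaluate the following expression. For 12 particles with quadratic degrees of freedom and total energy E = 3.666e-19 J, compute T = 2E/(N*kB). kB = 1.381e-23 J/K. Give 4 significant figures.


Step 1: Numerator = 2*E = 2*3.666e-19 = 7.332e-19 J
Step 2: Denominator = N*kB = 12*1.381e-23 = 1.657e-22
Step 3: T = 7.332e-19 / 1.657e-22 = 4424 K

4424


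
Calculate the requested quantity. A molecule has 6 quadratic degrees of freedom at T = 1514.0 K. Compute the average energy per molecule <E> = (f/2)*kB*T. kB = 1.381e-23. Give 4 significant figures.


Step 1: f/2 = 6/2 = 3
Step 2: kB*T = 1.381e-23 * 1514.0 = 2.091e-20
Step 3: <E> = 3 * 2.091e-20 = 6.273e-20 J

6.273e-20


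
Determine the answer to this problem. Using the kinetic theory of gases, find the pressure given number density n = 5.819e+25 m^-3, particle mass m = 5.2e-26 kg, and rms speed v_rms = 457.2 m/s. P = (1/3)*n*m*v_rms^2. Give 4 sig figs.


Step 1: v_rms^2 = 457.2^2 = 2.09e+05
Step 2: n*m = 5.819e+25*5.2e-26 = 3.026
Step 3: P = (1/3)*3.026*2.09e+05 = 2.108e+05 Pa

2.108e+05


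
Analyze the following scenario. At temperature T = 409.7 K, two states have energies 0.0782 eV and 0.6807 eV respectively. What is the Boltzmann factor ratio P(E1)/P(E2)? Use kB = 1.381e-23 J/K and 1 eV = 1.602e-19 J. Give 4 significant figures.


Step 1: Compute energy difference dE = E1 - E2 = 0.0782 - 0.6807 = -0.6025 eV
Step 2: Convert to Joules: dE_J = -0.6025 * 1.602e-19 = -9.652e-20 J
Step 3: Compute exponent = -dE_J / (kB * T) = -(-9.652e-20) / (1.381e-23 * 409.7) = 17.06
Step 4: P(E1)/P(E2) = exp(17.06) = 2.563e+07

2.563e+07


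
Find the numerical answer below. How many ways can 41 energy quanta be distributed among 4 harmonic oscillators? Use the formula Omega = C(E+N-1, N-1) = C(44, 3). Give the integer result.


Step 1: Use binomial coefficient C(44, 3)
Step 2: Numerator = 44! / 41!
Step 3: Denominator = 3!
Step 4: Omega = 13244

13244


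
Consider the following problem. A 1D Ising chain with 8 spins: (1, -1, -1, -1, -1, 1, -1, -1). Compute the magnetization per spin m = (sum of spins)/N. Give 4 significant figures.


Step 1: Count up spins (+1): 2, down spins (-1): 6
Step 2: Total magnetization M = 2 - 6 = -4
Step 3: m = M/N = -4/8 = -0.5

-0.5


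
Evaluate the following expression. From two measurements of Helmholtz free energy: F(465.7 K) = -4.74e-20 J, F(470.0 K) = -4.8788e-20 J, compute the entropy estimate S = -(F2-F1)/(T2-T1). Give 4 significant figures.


Step 1: dF = F2 - F1 = -4.8788e-20 - (-4.74e-20) = -1.388e-21 J
Step 2: dT = T2 - T1 = 470.0 - 465.7 = 4.3 K
Step 3: S = -dF/dT = -(-1.388e-21)/4.3 = 3.228e-22 J/K

3.228e-22


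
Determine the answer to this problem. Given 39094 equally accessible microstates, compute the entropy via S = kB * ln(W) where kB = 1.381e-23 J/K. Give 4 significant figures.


Step 1: ln(W) = ln(39094) = 10.57
Step 2: S = kB * ln(W) = 1.381e-23 * 10.57
Step 3: S = 1.46e-22 J/K

1.46e-22


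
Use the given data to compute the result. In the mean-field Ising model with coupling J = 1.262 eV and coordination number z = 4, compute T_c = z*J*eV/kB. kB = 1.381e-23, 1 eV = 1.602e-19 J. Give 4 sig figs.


Step 1: z*J = 4*1.262 = 5.048 eV
Step 2: Convert to Joules: 5.048*1.602e-19 = 8.087e-19 J
Step 3: T_c = 8.087e-19 / 1.381e-23 = 5.856e+04 K

5.856e+04


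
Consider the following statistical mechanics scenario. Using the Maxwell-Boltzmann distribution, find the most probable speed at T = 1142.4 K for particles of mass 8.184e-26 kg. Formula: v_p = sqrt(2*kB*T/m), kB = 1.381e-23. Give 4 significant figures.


Step 1: Numerator = 2*kB*T = 2*1.381e-23*1142.4 = 3.155e-20
Step 2: Ratio = 3.155e-20 / 8.184e-26 = 3.855e+05
Step 3: v_p = sqrt(3.855e+05) = 620.9 m/s

620.9


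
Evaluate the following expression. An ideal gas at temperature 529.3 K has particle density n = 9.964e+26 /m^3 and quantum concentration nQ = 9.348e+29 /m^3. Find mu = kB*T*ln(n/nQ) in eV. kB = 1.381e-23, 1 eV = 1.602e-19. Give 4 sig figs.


Step 1: n/nQ = 9.964e+26/9.348e+29 = 0.001066
Step 2: ln(n/nQ) = -6.844
Step 3: mu = kB*T*ln(n/nQ) = 7.31e-21*-6.844 = -5.003e-20 J
Step 4: Convert to eV: -5.003e-20/1.602e-19 = -0.3123 eV

-0.3123


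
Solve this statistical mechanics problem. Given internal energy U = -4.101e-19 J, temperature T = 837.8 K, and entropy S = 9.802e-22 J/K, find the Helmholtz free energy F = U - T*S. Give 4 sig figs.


Step 1: T*S = 837.8 * 9.802e-22 = 8.212e-19 J
Step 2: F = U - T*S = -4.101e-19 - 8.212e-19
Step 3: F = -1.231e-18 J

-1.231e-18


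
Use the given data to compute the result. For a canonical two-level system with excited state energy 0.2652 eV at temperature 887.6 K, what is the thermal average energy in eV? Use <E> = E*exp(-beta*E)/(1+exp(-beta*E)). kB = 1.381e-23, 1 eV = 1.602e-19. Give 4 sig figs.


Step 1: beta*E = 0.2652*1.602e-19/(1.381e-23*887.6) = 3.466
Step 2: exp(-beta*E) = 0.03124
Step 3: <E> = 0.2652*0.03124/(1+0.03124) = 0.008035 eV

0.008035


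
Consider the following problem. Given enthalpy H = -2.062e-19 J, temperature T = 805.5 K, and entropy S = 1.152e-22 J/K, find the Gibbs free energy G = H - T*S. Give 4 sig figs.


Step 1: T*S = 805.5 * 1.152e-22 = 9.279e-20 J
Step 2: G = H - T*S = -2.062e-19 - 9.279e-20
Step 3: G = -2.99e-19 J

-2.99e-19


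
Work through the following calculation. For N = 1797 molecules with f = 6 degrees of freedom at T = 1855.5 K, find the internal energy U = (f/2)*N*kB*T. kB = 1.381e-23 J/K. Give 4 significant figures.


Step 1: f/2 = 6/2 = 3.0
Step 2: N*kB*T = 1797*1.381e-23*1855.5 = 4.605e-17
Step 3: U = 3.0 * 4.605e-17 = 1.381e-16 J

1.381e-16


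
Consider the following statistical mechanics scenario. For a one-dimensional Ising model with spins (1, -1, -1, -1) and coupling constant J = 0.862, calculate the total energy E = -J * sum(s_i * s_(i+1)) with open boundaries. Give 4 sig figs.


Step 1: Nearest-neighbor products: -1, 1, 1
Step 2: Sum of products = 1
Step 3: E = -0.862 * 1 = -0.862

-0.862


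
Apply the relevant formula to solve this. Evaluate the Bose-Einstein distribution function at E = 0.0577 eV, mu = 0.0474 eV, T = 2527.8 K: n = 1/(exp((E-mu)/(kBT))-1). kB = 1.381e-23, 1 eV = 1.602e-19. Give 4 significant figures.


Step 1: (E - mu) = 0.0103 eV
Step 2: x = (E-mu)*eV/(kB*T) = 0.0103*1.602e-19/(1.381e-23*2527.8) = 0.04727
Step 3: exp(x) = 1.048
Step 4: n = 1/(exp(x)-1) = 20.66

20.66


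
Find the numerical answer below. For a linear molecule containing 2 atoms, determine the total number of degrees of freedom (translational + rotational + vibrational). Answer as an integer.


Step 1: Translational DOF = 3
Step 2: Rotational DOF (linear) = 2
Step 3: Vibrational DOF = 3*2 - 5 = 1
Step 4: Total = 3 + 2 + 1 = 6

6


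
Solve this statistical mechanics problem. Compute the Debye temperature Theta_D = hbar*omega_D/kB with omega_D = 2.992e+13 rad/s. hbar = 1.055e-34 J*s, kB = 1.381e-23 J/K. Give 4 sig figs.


Step 1: hbar*omega_D = 1.055e-34 * 2.992e+13 = 3.157e-21 J
Step 2: Theta_D = 3.157e-21 / 1.381e-23
Step 3: Theta_D = 228.6 K

228.6


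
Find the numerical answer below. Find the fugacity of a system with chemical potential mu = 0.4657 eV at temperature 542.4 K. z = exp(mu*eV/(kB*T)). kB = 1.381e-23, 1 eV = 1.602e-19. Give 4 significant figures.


Step 1: Convert mu to Joules: 0.4657*1.602e-19 = 7.461e-20 J
Step 2: kB*T = 1.381e-23*542.4 = 7.491e-21 J
Step 3: mu/(kB*T) = 9.96
Step 4: z = exp(9.96) = 2.116e+04

2.116e+04


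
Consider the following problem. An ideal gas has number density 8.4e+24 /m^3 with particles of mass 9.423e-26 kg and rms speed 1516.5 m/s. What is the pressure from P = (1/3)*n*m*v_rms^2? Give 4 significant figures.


Step 1: v_rms^2 = 1516.5^2 = 2.3e+06
Step 2: n*m = 8.4e+24*9.423e-26 = 0.7915
Step 3: P = (1/3)*0.7915*2.3e+06 = 6.068e+05 Pa

6.068e+05


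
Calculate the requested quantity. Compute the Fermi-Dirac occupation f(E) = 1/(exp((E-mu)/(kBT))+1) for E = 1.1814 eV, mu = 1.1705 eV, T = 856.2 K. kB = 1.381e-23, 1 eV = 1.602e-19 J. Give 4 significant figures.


Step 1: (E - mu) = 1.1814 - 1.1705 = 0.0109 eV
Step 2: Convert: (E-mu)*eV = 1.746e-21 J
Step 3: x = (E-mu)*eV/(kB*T) = 0.1477
Step 4: f = 1/(exp(0.1477)+1) = 0.4631

0.4631


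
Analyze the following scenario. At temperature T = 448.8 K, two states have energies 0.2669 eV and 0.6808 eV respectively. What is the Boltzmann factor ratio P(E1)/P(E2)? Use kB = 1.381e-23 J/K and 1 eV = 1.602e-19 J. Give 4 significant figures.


Step 1: Compute energy difference dE = E1 - E2 = 0.2669 - 0.6808 = -0.4139 eV
Step 2: Convert to Joules: dE_J = -0.4139 * 1.602e-19 = -6.631e-20 J
Step 3: Compute exponent = -dE_J / (kB * T) = -(-6.631e-20) / (1.381e-23 * 448.8) = 10.7
Step 4: P(E1)/P(E2) = exp(10.7) = 4.428e+04

4.428e+04


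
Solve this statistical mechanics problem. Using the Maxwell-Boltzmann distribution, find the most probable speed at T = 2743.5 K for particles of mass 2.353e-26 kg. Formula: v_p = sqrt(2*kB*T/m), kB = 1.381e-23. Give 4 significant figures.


Step 1: Numerator = 2*kB*T = 2*1.381e-23*2743.5 = 7.578e-20
Step 2: Ratio = 7.578e-20 / 2.353e-26 = 3.22e+06
Step 3: v_p = sqrt(3.22e+06) = 1795 m/s

1795


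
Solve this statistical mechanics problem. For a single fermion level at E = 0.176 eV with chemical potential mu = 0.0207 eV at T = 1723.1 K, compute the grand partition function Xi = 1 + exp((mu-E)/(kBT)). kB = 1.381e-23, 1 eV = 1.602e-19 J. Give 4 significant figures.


Step 1: (mu - E) = 0.0207 - 0.176 = -0.1553 eV
Step 2: x = (mu-E)*eV/(kB*T) = -0.1553*1.602e-19/(1.381e-23*1723.1) = -1.046
Step 3: exp(x) = 0.3515
Step 4: Xi = 1 + 0.3515 = 1.352

1.352


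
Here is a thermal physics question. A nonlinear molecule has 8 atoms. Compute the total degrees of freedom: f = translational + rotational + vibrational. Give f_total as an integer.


Step 1: Translational DOF = 3
Step 2: Rotational DOF (nonlinear) = 3
Step 3: Vibrational DOF = 3*8 - 6 = 18
Step 4: Total = 3 + 3 + 18 = 24

24


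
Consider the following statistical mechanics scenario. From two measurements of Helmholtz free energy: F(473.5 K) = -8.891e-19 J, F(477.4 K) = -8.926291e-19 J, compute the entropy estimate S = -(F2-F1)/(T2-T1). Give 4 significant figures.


Step 1: dF = F2 - F1 = -8.926291e-19 - (-8.891e-19) = -3.5291e-21 J
Step 2: dT = T2 - T1 = 477.4 - 473.5 = 3.9 K
Step 3: S = -dF/dT = -(-3.5291e-21)/3.9 = 9.049e-22 J/K

9.049e-22


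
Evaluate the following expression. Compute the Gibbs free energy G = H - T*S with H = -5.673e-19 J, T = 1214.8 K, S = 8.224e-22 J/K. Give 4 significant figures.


Step 1: T*S = 1214.8 * 8.224e-22 = 9.991e-19 J
Step 2: G = H - T*S = -5.673e-19 - 9.991e-19
Step 3: G = -1.566e-18 J

-1.566e-18


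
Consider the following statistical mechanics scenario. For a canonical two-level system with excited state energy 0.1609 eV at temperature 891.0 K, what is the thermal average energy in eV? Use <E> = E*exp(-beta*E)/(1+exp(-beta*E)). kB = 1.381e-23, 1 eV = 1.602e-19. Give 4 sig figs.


Step 1: beta*E = 0.1609*1.602e-19/(1.381e-23*891.0) = 2.095
Step 2: exp(-beta*E) = 0.1231
Step 3: <E> = 0.1609*0.1231/(1+0.1231) = 0.01763 eV

0.01763


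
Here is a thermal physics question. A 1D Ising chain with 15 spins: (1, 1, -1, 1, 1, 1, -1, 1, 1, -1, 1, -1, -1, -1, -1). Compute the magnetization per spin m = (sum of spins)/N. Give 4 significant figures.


Step 1: Count up spins (+1): 8, down spins (-1): 7
Step 2: Total magnetization M = 8 - 7 = 1
Step 3: m = M/N = 1/15 = 0.06667

0.06667


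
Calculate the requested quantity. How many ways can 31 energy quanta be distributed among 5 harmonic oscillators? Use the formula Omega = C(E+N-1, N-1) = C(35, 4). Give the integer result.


Step 1: Use binomial coefficient C(35, 4)
Step 2: Numerator = 35! / 31!
Step 3: Denominator = 4!
Step 4: Omega = 52360

52360


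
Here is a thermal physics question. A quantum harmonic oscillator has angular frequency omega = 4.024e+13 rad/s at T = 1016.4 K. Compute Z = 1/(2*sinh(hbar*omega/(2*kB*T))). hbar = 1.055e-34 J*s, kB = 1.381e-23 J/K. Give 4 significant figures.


Step 1: Compute x = hbar*omega/(kB*T) = 1.055e-34*4.024e+13/(1.381e-23*1016.4) = 0.3024
Step 2: x/2 = 0.1512
Step 3: sinh(x/2) = 0.1518
Step 4: Z = 1/(2*0.1518) = 3.294

3.294


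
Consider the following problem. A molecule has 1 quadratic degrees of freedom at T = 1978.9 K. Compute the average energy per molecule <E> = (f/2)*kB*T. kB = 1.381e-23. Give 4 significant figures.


Step 1: f/2 = 1/2 = 0.5
Step 2: kB*T = 1.381e-23 * 1978.9 = 2.733e-20
Step 3: <E> = 0.5 * 2.733e-20 = 1.366e-20 J

1.366e-20


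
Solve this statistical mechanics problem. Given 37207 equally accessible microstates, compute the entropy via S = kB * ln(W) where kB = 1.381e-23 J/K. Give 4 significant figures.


Step 1: ln(W) = ln(37207) = 10.52
Step 2: S = kB * ln(W) = 1.381e-23 * 10.52
Step 3: S = 1.453e-22 J/K

1.453e-22


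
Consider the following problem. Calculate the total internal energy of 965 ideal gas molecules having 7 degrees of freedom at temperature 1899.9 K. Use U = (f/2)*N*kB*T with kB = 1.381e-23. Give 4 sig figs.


Step 1: f/2 = 7/2 = 3.5
Step 2: N*kB*T = 965*1.381e-23*1899.9 = 2.532e-17
Step 3: U = 3.5 * 2.532e-17 = 8.862e-17 J

8.862e-17


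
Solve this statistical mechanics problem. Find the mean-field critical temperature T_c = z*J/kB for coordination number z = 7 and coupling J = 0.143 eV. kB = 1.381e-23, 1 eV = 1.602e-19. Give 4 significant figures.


Step 1: z*J = 7*0.143 = 1.001 eV
Step 2: Convert to Joules: 1.001*1.602e-19 = 1.604e-19 J
Step 3: T_c = 1.604e-19 / 1.381e-23 = 1.161e+04 K

1.161e+04


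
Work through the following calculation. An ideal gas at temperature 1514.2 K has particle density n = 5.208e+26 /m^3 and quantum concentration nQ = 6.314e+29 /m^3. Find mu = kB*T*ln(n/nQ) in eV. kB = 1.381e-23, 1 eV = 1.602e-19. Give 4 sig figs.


Step 1: n/nQ = 5.208e+26/6.314e+29 = 0.0008248
Step 2: ln(n/nQ) = -7.1
Step 3: mu = kB*T*ln(n/nQ) = 2.091e-20*-7.1 = -1.485e-19 J
Step 4: Convert to eV: -1.485e-19/1.602e-19 = -0.9268 eV

-0.9268


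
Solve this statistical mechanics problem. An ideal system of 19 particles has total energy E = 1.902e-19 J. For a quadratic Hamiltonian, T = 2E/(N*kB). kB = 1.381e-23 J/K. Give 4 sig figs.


Step 1: Numerator = 2*E = 2*1.902e-19 = 3.804e-19 J
Step 2: Denominator = N*kB = 19*1.381e-23 = 2.624e-22
Step 3: T = 3.804e-19 / 2.624e-22 = 1450 K

1450


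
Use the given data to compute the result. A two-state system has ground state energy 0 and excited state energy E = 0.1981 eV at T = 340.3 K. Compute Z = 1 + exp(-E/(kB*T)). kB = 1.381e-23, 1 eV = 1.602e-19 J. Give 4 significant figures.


Step 1: Compute beta*E = E*eV/(kB*T) = 0.1981*1.602e-19/(1.381e-23*340.3) = 6.753
Step 2: exp(-beta*E) = exp(-6.753) = 0.001167
Step 3: Z = 1 + 0.001167 = 1.001

1.001


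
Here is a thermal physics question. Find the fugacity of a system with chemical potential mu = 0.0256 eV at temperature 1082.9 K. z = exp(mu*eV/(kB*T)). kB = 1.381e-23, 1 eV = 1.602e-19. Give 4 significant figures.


Step 1: Convert mu to Joules: 0.0256*1.602e-19 = 4.101e-21 J
Step 2: kB*T = 1.381e-23*1082.9 = 1.495e-20 J
Step 3: mu/(kB*T) = 0.2742
Step 4: z = exp(0.2742) = 1.316

1.316


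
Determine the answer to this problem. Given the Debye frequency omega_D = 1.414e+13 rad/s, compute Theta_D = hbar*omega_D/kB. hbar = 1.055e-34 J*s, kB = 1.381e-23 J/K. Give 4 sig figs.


Step 1: hbar*omega_D = 1.055e-34 * 1.414e+13 = 1.492e-21 J
Step 2: Theta_D = 1.492e-21 / 1.381e-23
Step 3: Theta_D = 108 K

108


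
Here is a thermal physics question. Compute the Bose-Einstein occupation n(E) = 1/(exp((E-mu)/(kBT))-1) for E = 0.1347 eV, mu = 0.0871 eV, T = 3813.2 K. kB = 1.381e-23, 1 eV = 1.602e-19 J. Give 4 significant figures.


Step 1: (E - mu) = 0.0476 eV
Step 2: x = (E-mu)*eV/(kB*T) = 0.0476*1.602e-19/(1.381e-23*3813.2) = 0.1448
Step 3: exp(x) = 1.156
Step 4: n = 1/(exp(x)-1) = 6.418

6.418


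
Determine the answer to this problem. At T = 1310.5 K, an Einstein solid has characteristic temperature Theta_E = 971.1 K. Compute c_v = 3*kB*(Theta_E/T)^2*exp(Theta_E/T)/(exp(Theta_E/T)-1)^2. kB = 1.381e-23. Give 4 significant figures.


Step 1: x = Theta_E/T = 971.1/1310.5 = 0.741
Step 2: x^2 = 0.5491
Step 3: exp(x) = 2.098
Step 4: c_v = 3*1.381e-23*0.5491*2.098/(2.098-1)^2 = 3.959e-23

3.959e-23


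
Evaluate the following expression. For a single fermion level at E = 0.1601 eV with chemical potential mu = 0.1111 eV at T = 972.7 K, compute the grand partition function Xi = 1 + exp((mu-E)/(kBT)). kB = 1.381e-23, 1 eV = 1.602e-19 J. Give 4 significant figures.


Step 1: (mu - E) = 0.1111 - 0.1601 = -0.049 eV
Step 2: x = (mu-E)*eV/(kB*T) = -0.049*1.602e-19/(1.381e-23*972.7) = -0.5844
Step 3: exp(x) = 0.5575
Step 4: Xi = 1 + 0.5575 = 1.557

1.557


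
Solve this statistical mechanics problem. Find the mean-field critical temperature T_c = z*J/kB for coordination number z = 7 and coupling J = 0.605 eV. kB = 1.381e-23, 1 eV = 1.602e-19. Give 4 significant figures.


Step 1: z*J = 7*0.605 = 4.235 eV
Step 2: Convert to Joules: 4.235*1.602e-19 = 6.784e-19 J
Step 3: T_c = 6.784e-19 / 1.381e-23 = 4.913e+04 K

4.913e+04


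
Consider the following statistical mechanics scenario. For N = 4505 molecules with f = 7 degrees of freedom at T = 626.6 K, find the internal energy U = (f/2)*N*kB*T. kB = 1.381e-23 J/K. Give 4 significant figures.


Step 1: f/2 = 7/2 = 3.5
Step 2: N*kB*T = 4505*1.381e-23*626.6 = 3.898e-17
Step 3: U = 3.5 * 3.898e-17 = 1.364e-16 J

1.364e-16


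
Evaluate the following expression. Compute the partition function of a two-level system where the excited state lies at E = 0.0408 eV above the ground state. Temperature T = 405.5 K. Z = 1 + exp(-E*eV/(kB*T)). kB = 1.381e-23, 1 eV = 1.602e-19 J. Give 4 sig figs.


Step 1: Compute beta*E = E*eV/(kB*T) = 0.0408*1.602e-19/(1.381e-23*405.5) = 1.167
Step 2: exp(-beta*E) = exp(-1.167) = 0.3112
Step 3: Z = 1 + 0.3112 = 1.311

1.311


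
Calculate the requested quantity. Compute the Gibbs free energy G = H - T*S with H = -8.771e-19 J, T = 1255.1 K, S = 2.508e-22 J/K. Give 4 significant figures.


Step 1: T*S = 1255.1 * 2.508e-22 = 3.148e-19 J
Step 2: G = H - T*S = -8.771e-19 - 3.148e-19
Step 3: G = -1.192e-18 J

-1.192e-18


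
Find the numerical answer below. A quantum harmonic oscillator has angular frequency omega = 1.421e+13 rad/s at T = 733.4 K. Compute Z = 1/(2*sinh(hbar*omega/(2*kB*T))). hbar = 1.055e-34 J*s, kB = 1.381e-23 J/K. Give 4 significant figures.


Step 1: Compute x = hbar*omega/(kB*T) = 1.055e-34*1.421e+13/(1.381e-23*733.4) = 0.148
Step 2: x/2 = 0.07401
Step 3: sinh(x/2) = 0.07408
Step 4: Z = 1/(2*0.07408) = 6.75

6.75


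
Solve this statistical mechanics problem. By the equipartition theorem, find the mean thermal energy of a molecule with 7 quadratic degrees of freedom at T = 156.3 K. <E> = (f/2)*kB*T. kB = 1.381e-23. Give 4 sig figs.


Step 1: f/2 = 7/2 = 3.5
Step 2: kB*T = 1.381e-23 * 156.3 = 2.159e-21
Step 3: <E> = 3.5 * 2.159e-21 = 7.555e-21 J

7.555e-21


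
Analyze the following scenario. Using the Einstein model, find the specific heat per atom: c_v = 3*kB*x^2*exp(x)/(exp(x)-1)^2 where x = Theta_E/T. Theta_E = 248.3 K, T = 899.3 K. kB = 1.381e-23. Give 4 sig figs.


Step 1: x = Theta_E/T = 248.3/899.3 = 0.2761
Step 2: x^2 = 0.07623
Step 3: exp(x) = 1.318
Step 4: c_v = 3*1.381e-23*0.07623*1.318/(1.318-1)^2 = 4.117e-23

4.117e-23


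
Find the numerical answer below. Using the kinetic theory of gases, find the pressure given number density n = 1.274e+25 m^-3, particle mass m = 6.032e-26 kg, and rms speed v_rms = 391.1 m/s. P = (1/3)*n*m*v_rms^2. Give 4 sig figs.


Step 1: v_rms^2 = 391.1^2 = 1.53e+05
Step 2: n*m = 1.274e+25*6.032e-26 = 0.7685
Step 3: P = (1/3)*0.7685*1.53e+05 = 3.918e+04 Pa

3.918e+04


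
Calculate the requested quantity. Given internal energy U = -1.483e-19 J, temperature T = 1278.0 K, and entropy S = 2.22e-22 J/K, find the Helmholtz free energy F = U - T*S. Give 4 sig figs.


Step 1: T*S = 1278.0 * 2.22e-22 = 2.837e-19 J
Step 2: F = U - T*S = -1.483e-19 - 2.837e-19
Step 3: F = -4.32e-19 J

-4.32e-19


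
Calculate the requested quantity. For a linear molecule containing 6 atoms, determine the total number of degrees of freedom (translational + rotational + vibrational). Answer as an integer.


Step 1: Translational DOF = 3
Step 2: Rotational DOF (linear) = 2
Step 3: Vibrational DOF = 3*6 - 5 = 13
Step 4: Total = 3 + 2 + 13 = 18

18


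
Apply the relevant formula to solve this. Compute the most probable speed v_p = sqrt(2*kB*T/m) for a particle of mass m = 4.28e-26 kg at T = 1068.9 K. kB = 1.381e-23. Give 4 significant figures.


Step 1: Numerator = 2*kB*T = 2*1.381e-23*1068.9 = 2.952e-20
Step 2: Ratio = 2.952e-20 / 4.28e-26 = 6.898e+05
Step 3: v_p = sqrt(6.898e+05) = 830.5 m/s

830.5


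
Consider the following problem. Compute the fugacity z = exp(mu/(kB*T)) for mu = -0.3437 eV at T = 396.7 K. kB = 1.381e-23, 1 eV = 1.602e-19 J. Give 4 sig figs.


Step 1: Convert mu to Joules: -0.3437*1.602e-19 = -5.506e-20 J
Step 2: kB*T = 1.381e-23*396.7 = 5.478e-21 J
Step 3: mu/(kB*T) = -10.05
Step 4: z = exp(-10.05) = 4.317e-05

4.317e-05


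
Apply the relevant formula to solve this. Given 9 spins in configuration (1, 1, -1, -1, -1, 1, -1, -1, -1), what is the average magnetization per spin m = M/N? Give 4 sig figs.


Step 1: Count up spins (+1): 3, down spins (-1): 6
Step 2: Total magnetization M = 3 - 6 = -3
Step 3: m = M/N = -3/9 = -0.3333

-0.3333


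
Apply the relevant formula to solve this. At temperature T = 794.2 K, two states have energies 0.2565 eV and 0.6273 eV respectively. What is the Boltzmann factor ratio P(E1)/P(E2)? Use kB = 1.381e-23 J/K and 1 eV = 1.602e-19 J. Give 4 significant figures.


Step 1: Compute energy difference dE = E1 - E2 = 0.2565 - 0.6273 = -0.3708 eV
Step 2: Convert to Joules: dE_J = -0.3708 * 1.602e-19 = -5.94e-20 J
Step 3: Compute exponent = -dE_J / (kB * T) = -(-5.94e-20) / (1.381e-23 * 794.2) = 5.416
Step 4: P(E1)/P(E2) = exp(5.416) = 225

225


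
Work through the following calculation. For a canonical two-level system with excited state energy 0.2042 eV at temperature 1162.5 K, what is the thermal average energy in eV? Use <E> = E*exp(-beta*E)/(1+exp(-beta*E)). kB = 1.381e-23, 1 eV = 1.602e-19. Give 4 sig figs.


Step 1: beta*E = 0.2042*1.602e-19/(1.381e-23*1162.5) = 2.038
Step 2: exp(-beta*E) = 0.1303
Step 3: <E> = 0.2042*0.1303/(1+0.1303) = 0.02355 eV

0.02355


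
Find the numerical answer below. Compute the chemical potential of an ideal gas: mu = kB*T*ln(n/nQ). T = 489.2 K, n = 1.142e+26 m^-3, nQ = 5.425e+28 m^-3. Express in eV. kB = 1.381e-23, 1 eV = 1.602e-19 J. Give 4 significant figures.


Step 1: n/nQ = 1.142e+26/5.425e+28 = 0.002105
Step 2: ln(n/nQ) = -6.163
Step 3: mu = kB*T*ln(n/nQ) = 6.756e-21*-6.163 = -4.164e-20 J
Step 4: Convert to eV: -4.164e-20/1.602e-19 = -0.2599 eV

-0.2599


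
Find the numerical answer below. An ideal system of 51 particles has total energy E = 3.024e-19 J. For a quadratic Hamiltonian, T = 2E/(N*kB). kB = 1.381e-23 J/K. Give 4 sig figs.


Step 1: Numerator = 2*E = 2*3.024e-19 = 6.048e-19 J
Step 2: Denominator = N*kB = 51*1.381e-23 = 7.043e-22
Step 3: T = 6.048e-19 / 7.043e-22 = 858.7 K

858.7


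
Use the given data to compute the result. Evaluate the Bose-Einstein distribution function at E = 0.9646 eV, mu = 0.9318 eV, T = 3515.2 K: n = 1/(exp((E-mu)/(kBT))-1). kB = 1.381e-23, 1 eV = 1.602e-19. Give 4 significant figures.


Step 1: (E - mu) = 0.0328 eV
Step 2: x = (E-mu)*eV/(kB*T) = 0.0328*1.602e-19/(1.381e-23*3515.2) = 0.1082
Step 3: exp(x) = 1.114
Step 4: n = 1/(exp(x)-1) = 8.748

8.748


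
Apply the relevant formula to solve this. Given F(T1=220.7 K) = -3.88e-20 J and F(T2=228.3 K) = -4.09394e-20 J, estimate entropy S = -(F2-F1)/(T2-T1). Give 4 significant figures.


Step 1: dF = F2 - F1 = -4.09394e-20 - (-3.88e-20) = -2.1394e-21 J
Step 2: dT = T2 - T1 = 228.3 - 220.7 = 7.6 K
Step 3: S = -dF/dT = -(-2.1394e-21)/7.6 = 2.815e-22 J/K

2.815e-22


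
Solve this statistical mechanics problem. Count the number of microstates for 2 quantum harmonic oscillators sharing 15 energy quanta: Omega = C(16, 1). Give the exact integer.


Step 1: Use binomial coefficient C(16, 1)
Step 2: Numerator = 16! / 15!
Step 3: Denominator = 1!
Step 4: Omega = 16

16


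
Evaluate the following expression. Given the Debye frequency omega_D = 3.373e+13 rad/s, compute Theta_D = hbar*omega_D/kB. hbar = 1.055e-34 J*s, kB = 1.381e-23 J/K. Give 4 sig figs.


Step 1: hbar*omega_D = 1.055e-34 * 3.373e+13 = 3.559e-21 J
Step 2: Theta_D = 3.559e-21 / 1.381e-23
Step 3: Theta_D = 257.7 K

257.7


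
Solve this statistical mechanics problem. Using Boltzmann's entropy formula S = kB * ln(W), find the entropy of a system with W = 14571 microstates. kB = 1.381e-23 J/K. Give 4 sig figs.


Step 1: ln(W) = ln(14571) = 9.587
Step 2: S = kB * ln(W) = 1.381e-23 * 9.587
Step 3: S = 1.324e-22 J/K

1.324e-22


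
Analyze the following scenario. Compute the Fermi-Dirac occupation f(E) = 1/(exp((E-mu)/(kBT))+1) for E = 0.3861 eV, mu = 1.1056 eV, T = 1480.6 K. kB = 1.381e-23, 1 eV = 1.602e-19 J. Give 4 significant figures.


Step 1: (E - mu) = 0.3861 - 1.1056 = -0.7195 eV
Step 2: Convert: (E-mu)*eV = -1.153e-19 J
Step 3: x = (E-mu)*eV/(kB*T) = -5.637
Step 4: f = 1/(exp(-5.637)+1) = 0.9964

0.9964


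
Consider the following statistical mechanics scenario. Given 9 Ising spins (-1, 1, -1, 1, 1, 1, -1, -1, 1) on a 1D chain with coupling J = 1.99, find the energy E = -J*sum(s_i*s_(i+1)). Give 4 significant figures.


Step 1: Nearest-neighbor products: -1, -1, -1, 1, 1, -1, 1, -1
Step 2: Sum of products = -2
Step 3: E = -1.99 * -2 = 3.98

3.98


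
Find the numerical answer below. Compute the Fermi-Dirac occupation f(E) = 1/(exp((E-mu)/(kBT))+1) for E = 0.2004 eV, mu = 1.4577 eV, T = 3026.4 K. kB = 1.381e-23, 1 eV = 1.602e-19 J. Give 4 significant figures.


Step 1: (E - mu) = 0.2004 - 1.4577 = -1.257 eV
Step 2: Convert: (E-mu)*eV = -2.014e-19 J
Step 3: x = (E-mu)*eV/(kB*T) = -4.819
Step 4: f = 1/(exp(-4.819)+1) = 0.992

0.992


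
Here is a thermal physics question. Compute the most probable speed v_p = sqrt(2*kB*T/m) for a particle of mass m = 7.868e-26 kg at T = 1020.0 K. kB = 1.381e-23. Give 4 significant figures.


Step 1: Numerator = 2*kB*T = 2*1.381e-23*1020.0 = 2.817e-20
Step 2: Ratio = 2.817e-20 / 7.868e-26 = 3.581e+05
Step 3: v_p = sqrt(3.581e+05) = 598.4 m/s

598.4


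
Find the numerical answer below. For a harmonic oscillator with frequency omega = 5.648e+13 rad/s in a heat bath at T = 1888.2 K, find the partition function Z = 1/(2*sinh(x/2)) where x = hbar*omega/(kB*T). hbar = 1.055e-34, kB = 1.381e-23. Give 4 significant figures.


Step 1: Compute x = hbar*omega/(kB*T) = 1.055e-34*5.648e+13/(1.381e-23*1888.2) = 0.2285
Step 2: x/2 = 0.1143
Step 3: sinh(x/2) = 0.1145
Step 4: Z = 1/(2*0.1145) = 4.367

4.367


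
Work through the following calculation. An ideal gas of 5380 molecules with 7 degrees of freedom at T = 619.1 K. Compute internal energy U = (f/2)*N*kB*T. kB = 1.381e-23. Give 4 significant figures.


Step 1: f/2 = 7/2 = 3.5
Step 2: N*kB*T = 5380*1.381e-23*619.1 = 4.6e-17
Step 3: U = 3.5 * 4.6e-17 = 1.61e-16 J

1.61e-16


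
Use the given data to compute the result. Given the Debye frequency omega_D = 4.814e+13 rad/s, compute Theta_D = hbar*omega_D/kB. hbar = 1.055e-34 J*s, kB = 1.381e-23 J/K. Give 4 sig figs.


Step 1: hbar*omega_D = 1.055e-34 * 4.814e+13 = 5.079e-21 J
Step 2: Theta_D = 5.079e-21 / 1.381e-23
Step 3: Theta_D = 367.8 K

367.8


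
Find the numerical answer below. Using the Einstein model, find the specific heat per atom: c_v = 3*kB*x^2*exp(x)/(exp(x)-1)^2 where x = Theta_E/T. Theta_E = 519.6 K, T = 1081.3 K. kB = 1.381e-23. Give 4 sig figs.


Step 1: x = Theta_E/T = 519.6/1081.3 = 0.4805
Step 2: x^2 = 0.2309
Step 3: exp(x) = 1.617
Step 4: c_v = 3*1.381e-23*0.2309*1.617/(1.617-1)^2 = 4.064e-23

4.064e-23


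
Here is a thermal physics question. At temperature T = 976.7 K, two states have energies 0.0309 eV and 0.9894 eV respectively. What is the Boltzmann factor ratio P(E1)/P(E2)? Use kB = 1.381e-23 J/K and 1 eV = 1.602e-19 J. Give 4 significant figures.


Step 1: Compute energy difference dE = E1 - E2 = 0.0309 - 0.9894 = -0.9585 eV
Step 2: Convert to Joules: dE_J = -0.9585 * 1.602e-19 = -1.536e-19 J
Step 3: Compute exponent = -dE_J / (kB * T) = -(-1.536e-19) / (1.381e-23 * 976.7) = 11.38
Step 4: P(E1)/P(E2) = exp(11.38) = 8.792e+04

8.792e+04


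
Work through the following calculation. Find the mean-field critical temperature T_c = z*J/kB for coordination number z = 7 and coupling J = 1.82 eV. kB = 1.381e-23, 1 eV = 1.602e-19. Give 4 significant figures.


Step 1: z*J = 7*1.82 = 12.74 eV
Step 2: Convert to Joules: 12.74*1.602e-19 = 2.041e-18 J
Step 3: T_c = 2.041e-18 / 1.381e-23 = 1.478e+05 K

1.478e+05


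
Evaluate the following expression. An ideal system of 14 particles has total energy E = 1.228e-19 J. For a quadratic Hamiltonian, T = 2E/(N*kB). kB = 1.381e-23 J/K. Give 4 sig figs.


Step 1: Numerator = 2*E = 2*1.228e-19 = 2.456e-19 J
Step 2: Denominator = N*kB = 14*1.381e-23 = 1.933e-22
Step 3: T = 2.456e-19 / 1.933e-22 = 1270 K

1270


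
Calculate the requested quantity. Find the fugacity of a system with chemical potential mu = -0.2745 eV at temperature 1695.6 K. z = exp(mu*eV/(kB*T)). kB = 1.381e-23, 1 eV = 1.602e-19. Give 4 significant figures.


Step 1: Convert mu to Joules: -0.2745*1.602e-19 = -4.397e-20 J
Step 2: kB*T = 1.381e-23*1695.6 = 2.342e-20 J
Step 3: mu/(kB*T) = -1.878
Step 4: z = exp(-1.878) = 0.1529

0.1529


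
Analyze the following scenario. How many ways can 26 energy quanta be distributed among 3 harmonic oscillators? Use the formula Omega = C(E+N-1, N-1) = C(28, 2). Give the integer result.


Step 1: Use binomial coefficient C(28, 2)
Step 2: Numerator = 28! / 26!
Step 3: Denominator = 2!
Step 4: Omega = 378

378


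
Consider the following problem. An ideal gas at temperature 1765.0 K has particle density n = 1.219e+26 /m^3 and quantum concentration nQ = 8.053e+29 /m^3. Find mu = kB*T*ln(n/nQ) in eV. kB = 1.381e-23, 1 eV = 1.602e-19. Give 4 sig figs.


Step 1: n/nQ = 1.219e+26/8.053e+29 = 0.0001514
Step 2: ln(n/nQ) = -8.796
Step 3: mu = kB*T*ln(n/nQ) = 2.437e-20*-8.796 = -2.144e-19 J
Step 4: Convert to eV: -2.144e-19/1.602e-19 = -1.338 eV

-1.338


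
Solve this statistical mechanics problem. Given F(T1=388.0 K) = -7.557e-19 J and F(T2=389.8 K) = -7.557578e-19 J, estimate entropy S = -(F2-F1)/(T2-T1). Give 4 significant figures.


Step 1: dF = F2 - F1 = -7.557578e-19 - (-7.557e-19) = -5.78e-23 J
Step 2: dT = T2 - T1 = 389.8 - 388.0 = 1.8 K
Step 3: S = -dF/dT = -(-5.78e-23)/1.8 = 3.211e-23 J/K

3.211e-23


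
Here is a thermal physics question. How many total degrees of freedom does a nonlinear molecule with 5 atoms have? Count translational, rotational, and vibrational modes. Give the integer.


Step 1: Translational DOF = 3
Step 2: Rotational DOF (nonlinear) = 3
Step 3: Vibrational DOF = 3*5 - 6 = 9
Step 4: Total = 3 + 3 + 9 = 15

15


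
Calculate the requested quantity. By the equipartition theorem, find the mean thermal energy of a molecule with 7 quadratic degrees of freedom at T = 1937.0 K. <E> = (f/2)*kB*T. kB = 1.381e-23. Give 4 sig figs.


Step 1: f/2 = 7/2 = 3.5
Step 2: kB*T = 1.381e-23 * 1937.0 = 2.675e-20
Step 3: <E> = 3.5 * 2.675e-20 = 9.362e-20 J

9.362e-20
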